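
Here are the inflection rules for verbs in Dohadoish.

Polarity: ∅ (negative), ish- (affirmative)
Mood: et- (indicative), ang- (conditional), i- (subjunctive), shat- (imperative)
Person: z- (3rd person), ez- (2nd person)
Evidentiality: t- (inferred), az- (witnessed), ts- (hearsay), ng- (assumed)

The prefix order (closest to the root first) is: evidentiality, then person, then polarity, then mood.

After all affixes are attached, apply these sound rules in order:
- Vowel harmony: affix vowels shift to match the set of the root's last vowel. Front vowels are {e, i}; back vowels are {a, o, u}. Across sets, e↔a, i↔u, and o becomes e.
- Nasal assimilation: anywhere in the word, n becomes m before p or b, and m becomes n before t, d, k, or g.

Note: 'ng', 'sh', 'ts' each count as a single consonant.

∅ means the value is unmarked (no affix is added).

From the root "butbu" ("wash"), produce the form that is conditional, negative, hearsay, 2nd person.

angaztsbutbu

Attach evidentiality hearsay ts- → tsbutbu.
Attach person 2nd person ez- → eztsbutbu.
polarity = negative: zero marking, form stays eztsbutbu.
Attach mood conditional ang- → angeztsbutbu.
Apply vowel harmony: angeztsbutbu → angaztsbutbu.
Nasal assimilation: no change.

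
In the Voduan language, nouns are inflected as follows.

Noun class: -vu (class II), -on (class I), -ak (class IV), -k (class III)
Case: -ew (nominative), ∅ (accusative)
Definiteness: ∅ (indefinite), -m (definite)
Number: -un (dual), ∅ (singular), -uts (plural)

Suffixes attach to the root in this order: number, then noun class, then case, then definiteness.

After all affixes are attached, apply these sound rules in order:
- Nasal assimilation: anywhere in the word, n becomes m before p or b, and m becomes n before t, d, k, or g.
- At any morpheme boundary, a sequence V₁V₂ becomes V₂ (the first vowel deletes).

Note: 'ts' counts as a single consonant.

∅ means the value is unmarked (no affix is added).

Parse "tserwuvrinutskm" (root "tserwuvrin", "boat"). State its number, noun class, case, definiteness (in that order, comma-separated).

Segment: tserwuvrin-uts-k-m.
number: -uts → plural.
noun class: -k → class III.
case: ∅ → accusative.
definiteness: -m → definite.

plural, class III, accusative, definite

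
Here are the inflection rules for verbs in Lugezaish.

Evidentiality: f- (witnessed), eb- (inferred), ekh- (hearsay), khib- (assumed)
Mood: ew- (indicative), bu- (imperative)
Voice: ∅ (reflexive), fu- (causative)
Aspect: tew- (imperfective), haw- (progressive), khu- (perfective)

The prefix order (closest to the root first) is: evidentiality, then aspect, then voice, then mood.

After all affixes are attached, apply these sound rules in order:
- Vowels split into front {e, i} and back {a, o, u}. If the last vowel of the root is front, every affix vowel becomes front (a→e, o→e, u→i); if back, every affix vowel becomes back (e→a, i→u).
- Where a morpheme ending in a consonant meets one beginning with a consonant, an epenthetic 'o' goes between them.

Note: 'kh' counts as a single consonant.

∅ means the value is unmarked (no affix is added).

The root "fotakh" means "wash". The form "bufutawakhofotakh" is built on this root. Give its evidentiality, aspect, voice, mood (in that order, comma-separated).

Segment: bu-fu-tew-ekh-fotakh.
evidentiality: ekh- → hearsay.
aspect: tew- → imperfective.
voice: fu- → causative.
mood: bu- → imperative.

hearsay, imperfective, causative, imperative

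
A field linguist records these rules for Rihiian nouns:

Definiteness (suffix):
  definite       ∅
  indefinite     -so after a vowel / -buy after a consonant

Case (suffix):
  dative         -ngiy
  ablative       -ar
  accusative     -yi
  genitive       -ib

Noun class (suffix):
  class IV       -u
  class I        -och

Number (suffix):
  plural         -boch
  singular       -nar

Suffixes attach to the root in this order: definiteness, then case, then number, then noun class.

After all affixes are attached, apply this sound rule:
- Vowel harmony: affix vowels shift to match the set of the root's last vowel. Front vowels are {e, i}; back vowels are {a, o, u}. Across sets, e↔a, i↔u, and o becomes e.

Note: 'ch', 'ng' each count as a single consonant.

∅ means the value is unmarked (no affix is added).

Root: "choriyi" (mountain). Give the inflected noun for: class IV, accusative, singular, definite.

choriyiyineri

definiteness = definite: zero marking, form stays choriyi.
Attach case accusative -yi → choriyiyi.
Attach number singular -nar → choriyiyinar.
Attach noun class class IV -u → choriyiyinaru.
Apply vowel harmony: choriyiyinaru → choriyiyineri.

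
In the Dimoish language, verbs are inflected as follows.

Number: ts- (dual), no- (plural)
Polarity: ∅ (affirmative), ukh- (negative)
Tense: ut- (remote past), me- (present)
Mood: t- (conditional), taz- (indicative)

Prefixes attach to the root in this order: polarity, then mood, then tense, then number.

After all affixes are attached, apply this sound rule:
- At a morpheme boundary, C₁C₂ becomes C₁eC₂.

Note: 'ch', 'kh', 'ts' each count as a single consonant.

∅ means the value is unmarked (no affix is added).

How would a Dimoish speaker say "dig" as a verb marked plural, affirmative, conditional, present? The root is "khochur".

nometekhochur

polarity = affirmative: zero marking, form stays khochur.
Attach mood conditional t- → tkhochur.
Attach tense present me- → metkhochur.
Attach number plural no- → nometkhochur.
Apply epenthesis: nometkhochur → nometekhochur.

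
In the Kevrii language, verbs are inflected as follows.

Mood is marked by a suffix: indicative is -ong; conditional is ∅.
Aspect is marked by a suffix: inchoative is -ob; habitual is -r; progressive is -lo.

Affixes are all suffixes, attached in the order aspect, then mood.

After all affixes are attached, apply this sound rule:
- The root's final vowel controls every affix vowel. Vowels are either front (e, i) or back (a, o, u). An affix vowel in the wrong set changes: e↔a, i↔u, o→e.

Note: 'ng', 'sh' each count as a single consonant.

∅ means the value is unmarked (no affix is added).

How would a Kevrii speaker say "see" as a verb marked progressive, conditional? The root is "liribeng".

liribengle

Attach aspect progressive -lo → liribenglo.
mood = conditional: zero marking, form stays liribenglo.
Apply vowel harmony: liribenglo → liribengle.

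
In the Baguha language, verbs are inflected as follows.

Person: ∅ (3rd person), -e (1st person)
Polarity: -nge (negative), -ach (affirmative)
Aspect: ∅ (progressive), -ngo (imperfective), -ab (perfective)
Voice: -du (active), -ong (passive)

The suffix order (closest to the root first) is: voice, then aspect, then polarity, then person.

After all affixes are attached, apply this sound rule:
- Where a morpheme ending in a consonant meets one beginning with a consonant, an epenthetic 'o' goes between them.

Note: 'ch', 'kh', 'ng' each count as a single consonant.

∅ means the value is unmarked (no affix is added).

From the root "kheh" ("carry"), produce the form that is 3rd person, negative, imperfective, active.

khehodungonge

Attach voice active -du → khehdu.
Attach aspect imperfective -ngo → khehdungo.
Attach polarity negative -nge → khehdungonge.
person = 3rd person: zero marking, form stays khehdungonge.
Apply epenthesis: khehdungonge → khehodungonge.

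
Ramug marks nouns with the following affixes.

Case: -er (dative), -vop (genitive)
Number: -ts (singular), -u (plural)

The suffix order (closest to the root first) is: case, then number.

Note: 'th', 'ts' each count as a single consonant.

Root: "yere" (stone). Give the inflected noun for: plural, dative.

yereeru

Attach case dative -er → yereer.
Attach number plural -u → yereeru.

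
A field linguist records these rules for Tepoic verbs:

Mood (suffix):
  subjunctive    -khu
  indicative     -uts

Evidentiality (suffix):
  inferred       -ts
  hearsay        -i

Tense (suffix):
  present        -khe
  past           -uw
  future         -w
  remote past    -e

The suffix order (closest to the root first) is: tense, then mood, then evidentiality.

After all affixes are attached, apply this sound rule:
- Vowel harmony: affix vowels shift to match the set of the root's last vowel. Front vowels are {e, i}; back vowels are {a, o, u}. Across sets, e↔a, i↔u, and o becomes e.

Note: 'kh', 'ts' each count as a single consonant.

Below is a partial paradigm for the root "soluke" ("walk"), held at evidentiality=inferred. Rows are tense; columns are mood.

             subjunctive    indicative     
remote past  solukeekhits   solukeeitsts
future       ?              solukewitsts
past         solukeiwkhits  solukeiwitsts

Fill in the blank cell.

solukewkhits

Attach tense future -w → solukew.
Attach mood subjunctive -khu → solukewkhu.
Attach evidentiality inferred -ts → solukewkhuts.
Apply vowel harmony: solukewkhuts → solukewkhits.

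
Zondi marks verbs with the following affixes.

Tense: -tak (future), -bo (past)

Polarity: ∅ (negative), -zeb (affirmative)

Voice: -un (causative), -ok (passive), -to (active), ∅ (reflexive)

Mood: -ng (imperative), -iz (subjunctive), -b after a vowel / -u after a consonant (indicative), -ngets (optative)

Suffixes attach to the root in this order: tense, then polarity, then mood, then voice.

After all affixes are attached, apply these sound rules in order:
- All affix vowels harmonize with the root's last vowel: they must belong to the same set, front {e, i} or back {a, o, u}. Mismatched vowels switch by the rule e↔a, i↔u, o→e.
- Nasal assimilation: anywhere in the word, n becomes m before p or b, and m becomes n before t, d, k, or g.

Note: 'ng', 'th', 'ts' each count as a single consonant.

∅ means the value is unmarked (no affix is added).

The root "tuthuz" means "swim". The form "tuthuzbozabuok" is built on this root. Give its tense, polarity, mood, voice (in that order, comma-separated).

Segment: tuthuz-bo-zeb-u-ok.
tense: -bo → past.
polarity: -zeb → affirmative.
mood: -b/u → indicative.
voice: -ok → passive.

past, affirmative, indicative, passive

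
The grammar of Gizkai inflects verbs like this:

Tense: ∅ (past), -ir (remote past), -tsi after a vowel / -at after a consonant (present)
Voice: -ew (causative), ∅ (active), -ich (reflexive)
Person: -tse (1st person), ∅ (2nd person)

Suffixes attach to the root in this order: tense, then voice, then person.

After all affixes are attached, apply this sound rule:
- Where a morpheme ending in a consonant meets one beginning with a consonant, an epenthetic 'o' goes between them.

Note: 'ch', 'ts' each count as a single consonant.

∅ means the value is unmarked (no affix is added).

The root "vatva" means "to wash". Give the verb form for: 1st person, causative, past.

tense = past: zero marking, form stays vatva.
Attach voice causative -ew → vatvaew.
Attach person 1st person -tse → vatvaewtse.
Apply epenthesis: vatvaewtse → vatvaewotse.

vatvaewotse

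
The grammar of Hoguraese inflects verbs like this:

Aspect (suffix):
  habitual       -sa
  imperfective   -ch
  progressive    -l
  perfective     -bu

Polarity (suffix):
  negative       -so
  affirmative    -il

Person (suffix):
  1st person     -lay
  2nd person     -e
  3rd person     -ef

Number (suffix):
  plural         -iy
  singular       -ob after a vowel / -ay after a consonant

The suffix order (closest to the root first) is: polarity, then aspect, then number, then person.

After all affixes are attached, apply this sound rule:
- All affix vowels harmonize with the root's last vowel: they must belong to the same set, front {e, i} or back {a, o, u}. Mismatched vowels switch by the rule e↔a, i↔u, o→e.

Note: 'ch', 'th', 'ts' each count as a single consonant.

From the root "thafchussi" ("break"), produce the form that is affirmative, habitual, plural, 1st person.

Attach polarity affirmative -il → thafchussiil.
Attach aspect habitual -sa → thafchussiilsa.
Attach number plural -iy → thafchussiilsaiy.
Attach person 1st person -lay → thafchussiilsaiylay.
Apply vowel harmony: thafchussiilsaiylay → thafchussiilseiyley.

thafchussiilseiyley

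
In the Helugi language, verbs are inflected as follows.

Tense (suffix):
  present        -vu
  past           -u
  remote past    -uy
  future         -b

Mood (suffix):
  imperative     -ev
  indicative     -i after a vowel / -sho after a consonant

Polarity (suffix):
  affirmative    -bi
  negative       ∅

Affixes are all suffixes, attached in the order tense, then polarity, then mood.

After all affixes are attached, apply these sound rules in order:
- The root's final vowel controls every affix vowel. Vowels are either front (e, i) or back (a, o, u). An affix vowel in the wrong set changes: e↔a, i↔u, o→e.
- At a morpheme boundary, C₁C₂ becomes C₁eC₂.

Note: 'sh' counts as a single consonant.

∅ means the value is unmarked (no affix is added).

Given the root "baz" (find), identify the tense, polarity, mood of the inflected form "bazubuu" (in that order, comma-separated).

past, affirmative, indicative

Segment: baz-u-bi-i.
tense: -u → past.
polarity: -bi → affirmative.
mood: -i/sho → indicative.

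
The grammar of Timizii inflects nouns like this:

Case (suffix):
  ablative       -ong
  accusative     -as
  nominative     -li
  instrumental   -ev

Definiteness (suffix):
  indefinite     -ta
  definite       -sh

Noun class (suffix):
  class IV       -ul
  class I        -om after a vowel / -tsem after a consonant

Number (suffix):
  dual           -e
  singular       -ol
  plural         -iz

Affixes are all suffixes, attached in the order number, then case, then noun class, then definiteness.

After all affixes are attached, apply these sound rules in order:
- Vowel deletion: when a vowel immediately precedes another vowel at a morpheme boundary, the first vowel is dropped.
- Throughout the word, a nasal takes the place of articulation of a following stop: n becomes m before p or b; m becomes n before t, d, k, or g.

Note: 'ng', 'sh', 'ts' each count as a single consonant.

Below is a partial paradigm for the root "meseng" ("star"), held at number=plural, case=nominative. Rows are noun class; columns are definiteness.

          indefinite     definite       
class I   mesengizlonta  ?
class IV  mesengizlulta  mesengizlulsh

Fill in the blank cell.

Attach number plural -iz → mesengiz.
Attach case nominative -li → mesengizli.
Attach noun class class I -om (after vowel 'i') → mesengizliom.
Attach definiteness definite -sh → mesengizliomsh.
Apply vowel deletion: mesengizliomsh → mesengizlomsh.
Nasal assimilation: no change.

mesengizlomsh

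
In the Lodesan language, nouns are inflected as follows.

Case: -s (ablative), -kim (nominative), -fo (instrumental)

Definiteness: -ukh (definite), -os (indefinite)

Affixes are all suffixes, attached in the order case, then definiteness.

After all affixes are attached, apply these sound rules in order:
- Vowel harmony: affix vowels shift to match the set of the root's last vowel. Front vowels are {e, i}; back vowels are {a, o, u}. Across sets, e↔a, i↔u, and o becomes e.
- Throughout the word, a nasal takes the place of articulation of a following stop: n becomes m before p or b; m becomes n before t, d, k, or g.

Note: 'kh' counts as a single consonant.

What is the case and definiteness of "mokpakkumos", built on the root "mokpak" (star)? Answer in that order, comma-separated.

Segment: mokpak-kim-os.
case: -kim → nominative.
definiteness: -os → indefinite.

nominative, indefinite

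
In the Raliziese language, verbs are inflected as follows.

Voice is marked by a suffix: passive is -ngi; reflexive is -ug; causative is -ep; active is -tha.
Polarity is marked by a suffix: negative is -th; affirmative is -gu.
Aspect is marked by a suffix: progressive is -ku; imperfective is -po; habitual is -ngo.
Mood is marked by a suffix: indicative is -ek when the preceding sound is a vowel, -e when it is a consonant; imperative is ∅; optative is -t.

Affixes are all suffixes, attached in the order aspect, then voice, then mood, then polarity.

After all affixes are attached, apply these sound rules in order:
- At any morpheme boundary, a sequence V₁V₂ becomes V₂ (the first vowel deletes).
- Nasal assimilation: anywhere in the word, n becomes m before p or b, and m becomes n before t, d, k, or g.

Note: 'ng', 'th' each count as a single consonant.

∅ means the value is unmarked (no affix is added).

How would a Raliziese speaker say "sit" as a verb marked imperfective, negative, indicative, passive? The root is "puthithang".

Attach aspect imperfective -po → puthithangpo.
Attach voice passive -ngi → puthithangpongi.
Attach mood indicative -ek (after vowel 'i') → puthithangpongiek.
Attach polarity negative -th → puthithangpongiekth.
Apply vowel deletion: puthithangpongiekth → puthithangpongekth.
Nasal assimilation: no change.

puthithangpongekth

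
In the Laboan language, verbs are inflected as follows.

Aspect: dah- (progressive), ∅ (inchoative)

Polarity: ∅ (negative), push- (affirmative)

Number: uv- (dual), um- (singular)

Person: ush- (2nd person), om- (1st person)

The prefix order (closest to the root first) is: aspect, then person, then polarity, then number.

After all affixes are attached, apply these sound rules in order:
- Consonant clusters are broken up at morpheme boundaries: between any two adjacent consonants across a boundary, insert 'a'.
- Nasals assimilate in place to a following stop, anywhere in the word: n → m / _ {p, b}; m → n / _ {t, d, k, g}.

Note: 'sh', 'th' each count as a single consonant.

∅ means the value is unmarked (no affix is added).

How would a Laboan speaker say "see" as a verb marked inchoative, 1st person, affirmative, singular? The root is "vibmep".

aspect = inchoative: zero marking, form stays vibmep.
Attach person 1st person om- → omvibmep.
Attach polarity affirmative push- → pushomvibmep.
Attach number singular um- → umpushomvibmep.
Apply epenthesis: umpushomvibmep → umapushomavibmep.
Nasal assimilation: no change.

umapushomavibmep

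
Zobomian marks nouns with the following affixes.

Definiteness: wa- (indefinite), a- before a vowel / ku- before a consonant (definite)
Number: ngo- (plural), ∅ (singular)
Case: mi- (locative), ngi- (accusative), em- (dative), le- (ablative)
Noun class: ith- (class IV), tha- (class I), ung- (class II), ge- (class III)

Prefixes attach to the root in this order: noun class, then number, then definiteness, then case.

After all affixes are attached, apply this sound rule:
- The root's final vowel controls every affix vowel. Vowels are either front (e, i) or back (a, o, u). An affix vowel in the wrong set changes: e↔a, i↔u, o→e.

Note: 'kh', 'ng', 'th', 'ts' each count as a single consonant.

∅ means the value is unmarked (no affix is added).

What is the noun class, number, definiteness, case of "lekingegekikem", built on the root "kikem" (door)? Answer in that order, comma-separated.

Segment: le-ku-ngo-ge-kikem.
noun class: ge- → class III.
number: ngo- → plural.
definiteness: a/ku- → definite.
case: le- → ablative.

class III, plural, definite, ablative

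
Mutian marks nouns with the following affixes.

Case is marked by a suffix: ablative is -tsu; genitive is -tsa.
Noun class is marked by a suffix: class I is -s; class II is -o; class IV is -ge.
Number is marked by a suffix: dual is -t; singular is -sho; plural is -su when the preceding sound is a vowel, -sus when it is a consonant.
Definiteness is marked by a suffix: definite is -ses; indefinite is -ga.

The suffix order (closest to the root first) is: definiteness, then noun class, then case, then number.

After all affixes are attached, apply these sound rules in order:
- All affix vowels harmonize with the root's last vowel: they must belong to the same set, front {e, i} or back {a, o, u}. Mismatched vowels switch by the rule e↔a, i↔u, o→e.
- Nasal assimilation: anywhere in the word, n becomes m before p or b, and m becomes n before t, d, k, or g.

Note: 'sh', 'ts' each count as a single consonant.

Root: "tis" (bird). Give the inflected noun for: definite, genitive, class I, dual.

Attach definiteness definite -ses → tisses.
Attach noun class class I -s → tissess.
Attach case genitive -tsa → tissesstsa.
Attach number dual -t → tissesstsat.
Apply vowel harmony: tissesstsat → tissesstset.
Nasal assimilation: no change.

tissesstset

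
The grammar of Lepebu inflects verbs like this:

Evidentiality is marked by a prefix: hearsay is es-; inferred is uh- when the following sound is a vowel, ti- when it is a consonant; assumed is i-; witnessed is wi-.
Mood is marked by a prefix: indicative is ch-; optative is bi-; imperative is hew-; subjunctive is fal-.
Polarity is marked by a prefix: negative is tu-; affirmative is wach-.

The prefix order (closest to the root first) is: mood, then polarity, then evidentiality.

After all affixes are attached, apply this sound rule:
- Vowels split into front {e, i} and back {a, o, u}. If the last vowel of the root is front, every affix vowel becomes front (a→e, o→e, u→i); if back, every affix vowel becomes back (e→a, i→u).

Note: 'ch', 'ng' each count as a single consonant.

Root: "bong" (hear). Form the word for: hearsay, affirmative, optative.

Attach mood optative bi- → bibong.
Attach polarity affirmative wach- → wachbibong.
Attach evidentiality hearsay es- → eswachbibong.
Apply vowel harmony: eswachbibong → aswachbubong.

aswachbubong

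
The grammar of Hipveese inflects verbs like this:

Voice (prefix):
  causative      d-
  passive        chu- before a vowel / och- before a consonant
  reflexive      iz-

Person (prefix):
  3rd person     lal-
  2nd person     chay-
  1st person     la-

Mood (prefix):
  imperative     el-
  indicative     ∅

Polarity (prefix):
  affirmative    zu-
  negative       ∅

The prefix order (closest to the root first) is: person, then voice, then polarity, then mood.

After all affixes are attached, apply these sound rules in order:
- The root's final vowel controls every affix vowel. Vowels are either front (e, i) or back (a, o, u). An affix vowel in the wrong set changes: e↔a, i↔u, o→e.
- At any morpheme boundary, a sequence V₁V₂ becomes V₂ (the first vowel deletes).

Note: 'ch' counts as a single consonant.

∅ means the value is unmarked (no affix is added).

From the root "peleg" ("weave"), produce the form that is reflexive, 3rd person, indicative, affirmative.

Attach person 3rd person lal- → lalpeleg.
Attach voice reflexive iz- → izlalpeleg.
Attach polarity affirmative zu- → zuizlalpeleg.
mood = indicative: zero marking, form stays zuizlalpeleg.
Apply vowel harmony: zuizlalpeleg → ziizlelpeleg.
Apply vowel deletion: ziizlelpeleg → zizlelpeleg.

zizlelpeleg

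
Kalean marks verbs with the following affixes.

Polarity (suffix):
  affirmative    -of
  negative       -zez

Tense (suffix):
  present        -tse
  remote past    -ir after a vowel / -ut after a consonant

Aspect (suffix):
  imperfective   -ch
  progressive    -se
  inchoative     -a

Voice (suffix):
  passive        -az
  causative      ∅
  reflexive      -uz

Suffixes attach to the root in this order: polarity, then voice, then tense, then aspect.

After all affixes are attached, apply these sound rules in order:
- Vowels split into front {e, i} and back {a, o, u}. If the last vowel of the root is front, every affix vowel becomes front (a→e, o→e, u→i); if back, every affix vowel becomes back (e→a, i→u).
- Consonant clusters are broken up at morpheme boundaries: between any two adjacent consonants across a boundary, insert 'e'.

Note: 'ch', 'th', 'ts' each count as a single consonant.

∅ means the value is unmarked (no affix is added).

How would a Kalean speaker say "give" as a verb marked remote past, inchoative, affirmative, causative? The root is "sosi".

sosiefite

Attach polarity affirmative -of → sosiof.
voice = causative: zero marking, form stays sosiof.
Attach tense remote past -ut (after consonant 'f') → sosiofut.
Attach aspect inchoative -a → sosiofuta.
Apply vowel harmony: sosiofuta → sosiefite.
Epenthesis: no change.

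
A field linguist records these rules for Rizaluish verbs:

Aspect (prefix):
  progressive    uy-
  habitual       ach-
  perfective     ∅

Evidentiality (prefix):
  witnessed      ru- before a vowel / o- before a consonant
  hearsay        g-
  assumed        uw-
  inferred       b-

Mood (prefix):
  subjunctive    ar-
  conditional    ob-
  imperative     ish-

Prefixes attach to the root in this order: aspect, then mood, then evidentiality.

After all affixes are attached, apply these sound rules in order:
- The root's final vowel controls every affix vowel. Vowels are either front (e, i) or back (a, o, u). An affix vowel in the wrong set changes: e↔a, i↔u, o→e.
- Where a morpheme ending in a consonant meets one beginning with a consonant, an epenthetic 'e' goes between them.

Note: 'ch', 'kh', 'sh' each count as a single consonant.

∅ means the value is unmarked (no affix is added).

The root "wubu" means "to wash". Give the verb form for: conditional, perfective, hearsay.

aspect = perfective: zero marking, form stays wubu.
Attach mood conditional ob- → obwubu.
Attach evidentiality hearsay g- → gobwubu.
Vowel harmony: no change.
Apply epenthesis: gobwubu → gobewubu.

gobewubu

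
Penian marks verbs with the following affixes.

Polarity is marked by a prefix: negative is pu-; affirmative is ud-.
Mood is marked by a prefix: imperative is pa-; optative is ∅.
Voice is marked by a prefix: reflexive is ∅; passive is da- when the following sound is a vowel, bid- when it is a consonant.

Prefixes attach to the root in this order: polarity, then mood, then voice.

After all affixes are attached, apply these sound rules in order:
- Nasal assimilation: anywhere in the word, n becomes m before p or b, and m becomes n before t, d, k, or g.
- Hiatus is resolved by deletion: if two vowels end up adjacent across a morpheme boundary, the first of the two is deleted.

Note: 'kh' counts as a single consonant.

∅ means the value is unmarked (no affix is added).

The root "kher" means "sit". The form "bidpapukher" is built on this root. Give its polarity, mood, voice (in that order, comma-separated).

Segment: bid-pa-pu-kher.
polarity: pu- → negative.
mood: pa- → imperative.
voice: da/bid- → passive.

negative, imperative, passive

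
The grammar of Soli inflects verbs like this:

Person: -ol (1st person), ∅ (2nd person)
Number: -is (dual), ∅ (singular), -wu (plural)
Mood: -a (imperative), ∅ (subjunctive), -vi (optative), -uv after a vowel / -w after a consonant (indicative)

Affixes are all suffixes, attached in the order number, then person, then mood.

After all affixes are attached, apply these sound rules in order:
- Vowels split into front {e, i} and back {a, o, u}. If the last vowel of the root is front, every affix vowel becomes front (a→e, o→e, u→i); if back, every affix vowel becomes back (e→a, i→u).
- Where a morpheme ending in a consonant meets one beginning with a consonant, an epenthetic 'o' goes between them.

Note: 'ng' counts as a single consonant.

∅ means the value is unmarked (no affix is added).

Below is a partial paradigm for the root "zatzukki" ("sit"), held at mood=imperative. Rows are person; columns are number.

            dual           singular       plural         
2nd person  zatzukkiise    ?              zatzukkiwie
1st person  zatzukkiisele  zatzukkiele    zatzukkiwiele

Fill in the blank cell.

zatzukkie

number = singular: zero marking, form stays zatzukki.
person = 2nd person: zero marking, form stays zatzukki.
Attach mood imperative -a → zatzukkia.
Apply vowel harmony: zatzukkia → zatzukkie.
Epenthesis: no change.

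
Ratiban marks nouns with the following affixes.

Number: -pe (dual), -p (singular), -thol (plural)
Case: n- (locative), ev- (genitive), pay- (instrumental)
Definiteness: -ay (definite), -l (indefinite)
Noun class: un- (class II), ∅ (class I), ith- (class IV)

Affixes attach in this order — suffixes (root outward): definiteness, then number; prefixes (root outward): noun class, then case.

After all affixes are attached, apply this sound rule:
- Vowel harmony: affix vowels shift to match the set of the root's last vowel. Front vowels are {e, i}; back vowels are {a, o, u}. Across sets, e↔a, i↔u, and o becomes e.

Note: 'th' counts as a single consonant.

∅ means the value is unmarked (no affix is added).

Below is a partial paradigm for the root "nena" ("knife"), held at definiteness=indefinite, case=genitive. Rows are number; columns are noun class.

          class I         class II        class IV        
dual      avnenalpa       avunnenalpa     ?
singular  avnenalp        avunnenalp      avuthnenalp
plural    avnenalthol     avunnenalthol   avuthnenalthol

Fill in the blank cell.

Attach noun class class IV ith- → ithnena.
Attach definiteness indefinite -l → ithnenal.
Attach number dual -pe → ithnenalpe.
Attach case genitive ev- → evithnenalpe.
Apply vowel harmony: evithnenalpe → avuthnenalpa.

avuthnenalpa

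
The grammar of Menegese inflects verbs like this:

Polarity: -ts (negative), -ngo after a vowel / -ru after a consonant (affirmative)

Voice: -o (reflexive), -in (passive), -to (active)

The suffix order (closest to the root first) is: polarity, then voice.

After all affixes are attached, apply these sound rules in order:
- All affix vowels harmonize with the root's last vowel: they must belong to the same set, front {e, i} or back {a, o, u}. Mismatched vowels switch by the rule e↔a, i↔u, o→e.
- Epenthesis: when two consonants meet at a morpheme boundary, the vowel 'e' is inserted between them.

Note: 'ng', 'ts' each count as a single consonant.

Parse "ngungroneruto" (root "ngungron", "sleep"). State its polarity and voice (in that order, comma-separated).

Segment: ngungron-ru-to.
polarity: -ngo/ru → affirmative.
voice: -to → active.

affirmative, active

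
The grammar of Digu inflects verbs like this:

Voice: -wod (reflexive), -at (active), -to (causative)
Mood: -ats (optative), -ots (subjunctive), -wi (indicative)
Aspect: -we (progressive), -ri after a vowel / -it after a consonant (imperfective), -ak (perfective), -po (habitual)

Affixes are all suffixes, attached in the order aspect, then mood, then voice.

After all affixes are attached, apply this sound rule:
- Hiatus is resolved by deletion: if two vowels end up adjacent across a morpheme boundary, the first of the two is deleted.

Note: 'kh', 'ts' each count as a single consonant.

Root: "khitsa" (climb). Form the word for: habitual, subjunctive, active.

Attach aspect habitual -po → khitsapo.
Attach mood subjunctive -ots → khitsapoots.
Attach voice active -at → khitsapootsat.
Apply vowel deletion: khitsapootsat → khitsapotsat.

khitsapotsat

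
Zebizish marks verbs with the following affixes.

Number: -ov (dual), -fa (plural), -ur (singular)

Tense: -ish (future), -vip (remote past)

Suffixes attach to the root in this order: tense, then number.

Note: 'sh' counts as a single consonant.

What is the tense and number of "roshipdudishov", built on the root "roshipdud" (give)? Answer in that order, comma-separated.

Segment: roshipdud-ish-ov.
tense: -ish → future.
number: -ov → dual.

future, dual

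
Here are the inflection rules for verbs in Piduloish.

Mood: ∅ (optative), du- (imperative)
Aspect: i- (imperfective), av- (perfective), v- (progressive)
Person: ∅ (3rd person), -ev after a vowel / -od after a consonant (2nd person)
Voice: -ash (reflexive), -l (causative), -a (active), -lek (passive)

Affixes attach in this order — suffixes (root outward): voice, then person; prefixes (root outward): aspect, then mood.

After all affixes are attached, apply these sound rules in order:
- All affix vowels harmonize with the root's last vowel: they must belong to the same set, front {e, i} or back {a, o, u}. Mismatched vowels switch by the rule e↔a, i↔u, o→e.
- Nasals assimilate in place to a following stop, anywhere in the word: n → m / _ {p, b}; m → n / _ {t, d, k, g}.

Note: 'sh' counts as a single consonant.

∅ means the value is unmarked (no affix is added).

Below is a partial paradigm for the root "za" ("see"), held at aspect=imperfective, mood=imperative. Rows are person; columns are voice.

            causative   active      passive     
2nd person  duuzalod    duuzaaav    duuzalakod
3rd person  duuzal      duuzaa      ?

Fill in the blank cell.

Attach voice passive -lek → zalek.
Attach aspect imperfective i- → izalek.
Attach mood imperative du- → duizalek.
person = 3rd person: zero marking, form stays duizalek.
Apply vowel harmony: duizalek → duuzalak.
Nasal assimilation: no change.

duuzalak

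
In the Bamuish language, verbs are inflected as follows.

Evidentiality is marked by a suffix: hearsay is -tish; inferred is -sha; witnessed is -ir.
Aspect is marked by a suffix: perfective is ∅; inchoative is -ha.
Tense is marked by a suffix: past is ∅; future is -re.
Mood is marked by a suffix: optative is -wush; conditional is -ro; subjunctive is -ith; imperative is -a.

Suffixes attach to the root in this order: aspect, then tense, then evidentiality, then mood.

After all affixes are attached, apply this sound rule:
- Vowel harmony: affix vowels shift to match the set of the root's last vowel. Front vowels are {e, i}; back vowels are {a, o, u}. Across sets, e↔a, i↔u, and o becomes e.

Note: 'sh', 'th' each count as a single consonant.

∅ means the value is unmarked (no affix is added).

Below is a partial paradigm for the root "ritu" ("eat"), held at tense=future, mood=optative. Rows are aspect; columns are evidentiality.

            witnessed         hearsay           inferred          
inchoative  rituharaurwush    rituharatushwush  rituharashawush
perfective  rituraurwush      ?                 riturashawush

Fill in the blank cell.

rituratushwush

aspect = perfective: zero marking, form stays ritu.
Attach tense future -re → riture.
Attach evidentiality hearsay -tish → rituretish.
Attach mood optative -wush → rituretishwush.
Apply vowel harmony: rituretishwush → rituratushwush.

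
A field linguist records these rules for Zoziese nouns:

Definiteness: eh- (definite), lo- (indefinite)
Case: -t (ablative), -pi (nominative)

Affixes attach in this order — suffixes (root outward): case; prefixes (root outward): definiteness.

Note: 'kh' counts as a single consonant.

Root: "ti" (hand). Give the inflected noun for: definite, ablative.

Attach case ablative -t → tit.
Attach definiteness definite eh- → ehtit.

ehtit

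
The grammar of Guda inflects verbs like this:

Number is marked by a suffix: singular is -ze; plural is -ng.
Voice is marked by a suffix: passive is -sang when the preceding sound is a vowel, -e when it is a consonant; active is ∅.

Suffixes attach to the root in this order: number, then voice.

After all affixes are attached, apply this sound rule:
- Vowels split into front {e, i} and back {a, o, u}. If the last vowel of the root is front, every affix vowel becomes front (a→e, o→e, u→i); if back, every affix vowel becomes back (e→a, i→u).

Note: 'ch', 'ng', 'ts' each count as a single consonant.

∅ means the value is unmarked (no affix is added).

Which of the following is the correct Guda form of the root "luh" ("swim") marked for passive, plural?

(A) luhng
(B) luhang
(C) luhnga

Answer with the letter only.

Attach number plural -ng → luhng.
Attach voice passive -e (after consonant 'ng') → luhnge.
Apply vowel harmony: luhnge → luhnga.
So the correct form is luhnga, option (C).
(A) luhng is wrong: it uses active instead of passive for voice.
(B) luhang is wrong: it has the affixes in the wrong order.

C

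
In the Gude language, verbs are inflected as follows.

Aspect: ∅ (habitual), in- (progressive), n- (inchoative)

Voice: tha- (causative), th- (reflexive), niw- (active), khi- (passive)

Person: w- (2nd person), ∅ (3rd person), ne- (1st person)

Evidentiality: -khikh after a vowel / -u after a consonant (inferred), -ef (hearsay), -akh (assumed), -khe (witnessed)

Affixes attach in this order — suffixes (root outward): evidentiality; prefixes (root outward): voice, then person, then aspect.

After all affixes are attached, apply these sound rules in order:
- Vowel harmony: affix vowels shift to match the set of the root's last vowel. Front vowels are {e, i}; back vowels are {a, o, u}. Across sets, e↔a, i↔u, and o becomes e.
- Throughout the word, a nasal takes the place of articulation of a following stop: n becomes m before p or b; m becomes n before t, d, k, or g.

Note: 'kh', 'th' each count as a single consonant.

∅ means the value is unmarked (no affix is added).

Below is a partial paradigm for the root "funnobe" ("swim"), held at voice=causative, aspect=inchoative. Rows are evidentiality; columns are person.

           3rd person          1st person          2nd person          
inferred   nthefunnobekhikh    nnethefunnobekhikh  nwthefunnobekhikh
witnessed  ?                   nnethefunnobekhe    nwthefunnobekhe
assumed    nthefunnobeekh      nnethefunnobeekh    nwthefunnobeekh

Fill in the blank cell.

Attach voice causative tha- → thafunnobe.
person = 3rd person: zero marking, form stays thafunnobe.
Attach evidentiality witnessed -khe → thafunnobekhe.
Attach aspect inchoative n- → nthafunnobekhe.
Apply vowel harmony: nthafunnobekhe → nthefunnobekhe.
Nasal assimilation: no change.

nthefunnobekhe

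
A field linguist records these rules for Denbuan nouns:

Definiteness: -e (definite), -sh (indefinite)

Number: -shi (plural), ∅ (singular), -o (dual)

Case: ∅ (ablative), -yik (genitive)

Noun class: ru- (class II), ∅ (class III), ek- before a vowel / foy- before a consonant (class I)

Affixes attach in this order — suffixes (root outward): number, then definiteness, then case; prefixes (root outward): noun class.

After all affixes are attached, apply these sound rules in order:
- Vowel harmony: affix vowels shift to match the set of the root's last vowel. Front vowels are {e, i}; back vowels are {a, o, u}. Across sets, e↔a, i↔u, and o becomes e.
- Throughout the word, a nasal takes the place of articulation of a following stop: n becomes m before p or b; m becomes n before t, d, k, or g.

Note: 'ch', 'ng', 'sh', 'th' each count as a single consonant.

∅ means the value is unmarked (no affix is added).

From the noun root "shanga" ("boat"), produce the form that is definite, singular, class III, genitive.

number = singular: zero marking, form stays shanga.
Attach definiteness definite -e → shangae.
Attach case genitive -yik → shangaeyik.
noun class = class III: zero marking, form stays shangaeyik.
Apply vowel harmony: shangaeyik → shangaayuk.
Nasal assimilation: no change.

shangaayuk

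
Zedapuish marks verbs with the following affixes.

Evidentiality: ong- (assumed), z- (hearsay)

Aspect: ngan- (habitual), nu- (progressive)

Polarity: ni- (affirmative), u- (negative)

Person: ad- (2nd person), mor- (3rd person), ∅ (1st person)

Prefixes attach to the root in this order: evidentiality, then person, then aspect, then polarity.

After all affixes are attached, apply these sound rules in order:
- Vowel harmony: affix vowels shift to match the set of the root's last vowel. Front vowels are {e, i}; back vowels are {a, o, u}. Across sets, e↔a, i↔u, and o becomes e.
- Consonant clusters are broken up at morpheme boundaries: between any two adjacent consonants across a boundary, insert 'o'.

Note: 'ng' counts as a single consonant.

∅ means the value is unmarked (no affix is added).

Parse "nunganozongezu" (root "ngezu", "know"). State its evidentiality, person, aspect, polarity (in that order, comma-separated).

hearsay, 1st person, habitual, affirmative

Segment: ni-ngan-z-ngezu.
evidentiality: z- → hearsay.
person: ∅ → 1st person.
aspect: ngan- → habitual.
polarity: ni- → affirmative.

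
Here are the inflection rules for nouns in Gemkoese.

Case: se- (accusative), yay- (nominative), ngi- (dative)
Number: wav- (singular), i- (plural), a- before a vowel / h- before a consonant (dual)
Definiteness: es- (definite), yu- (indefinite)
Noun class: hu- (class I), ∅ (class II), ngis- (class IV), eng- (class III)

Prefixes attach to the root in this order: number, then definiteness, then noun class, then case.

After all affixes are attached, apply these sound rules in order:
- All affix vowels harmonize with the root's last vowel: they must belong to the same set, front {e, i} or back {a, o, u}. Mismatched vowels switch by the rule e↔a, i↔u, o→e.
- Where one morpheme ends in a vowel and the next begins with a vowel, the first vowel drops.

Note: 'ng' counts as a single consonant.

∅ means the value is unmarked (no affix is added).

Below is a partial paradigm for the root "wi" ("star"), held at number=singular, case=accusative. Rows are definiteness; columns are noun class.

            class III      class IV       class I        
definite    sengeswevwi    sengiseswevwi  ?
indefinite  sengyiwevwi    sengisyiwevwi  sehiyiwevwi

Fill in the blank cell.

Attach number singular wav- → wavwi.
Attach definiteness definite es- → eswavwi.
Attach noun class class I hu- → hueswavwi.
Attach case accusative se- → sehueswavwi.
Apply vowel harmony: sehueswavwi → sehieswevwi.
Apply vowel deletion: sehieswevwi → seheswevwi.

seheswevwi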